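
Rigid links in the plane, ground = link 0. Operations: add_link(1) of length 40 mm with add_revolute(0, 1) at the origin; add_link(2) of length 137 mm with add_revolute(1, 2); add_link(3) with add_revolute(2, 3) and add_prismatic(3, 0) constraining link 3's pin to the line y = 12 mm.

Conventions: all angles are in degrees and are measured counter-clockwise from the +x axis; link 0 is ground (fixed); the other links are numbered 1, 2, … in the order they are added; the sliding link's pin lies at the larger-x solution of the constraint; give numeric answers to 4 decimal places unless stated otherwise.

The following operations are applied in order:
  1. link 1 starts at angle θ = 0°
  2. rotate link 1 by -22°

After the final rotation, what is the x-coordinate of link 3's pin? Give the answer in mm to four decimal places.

geometry: r = 40 mm, L = 137 mm, e = 12 mm; θ starts at 0°
rotate link 1 by -22°: θ ← 0° -22° = -22°
crank pin P = (r cos θ, r sin θ) = (37.087354, -14.984264)
h = r sin θ − e = -14.984264 − 12 = -26.984264
x = r cos θ + √(L² − h²) = 37.087354 + 134.316230 = 171.403584

171.4036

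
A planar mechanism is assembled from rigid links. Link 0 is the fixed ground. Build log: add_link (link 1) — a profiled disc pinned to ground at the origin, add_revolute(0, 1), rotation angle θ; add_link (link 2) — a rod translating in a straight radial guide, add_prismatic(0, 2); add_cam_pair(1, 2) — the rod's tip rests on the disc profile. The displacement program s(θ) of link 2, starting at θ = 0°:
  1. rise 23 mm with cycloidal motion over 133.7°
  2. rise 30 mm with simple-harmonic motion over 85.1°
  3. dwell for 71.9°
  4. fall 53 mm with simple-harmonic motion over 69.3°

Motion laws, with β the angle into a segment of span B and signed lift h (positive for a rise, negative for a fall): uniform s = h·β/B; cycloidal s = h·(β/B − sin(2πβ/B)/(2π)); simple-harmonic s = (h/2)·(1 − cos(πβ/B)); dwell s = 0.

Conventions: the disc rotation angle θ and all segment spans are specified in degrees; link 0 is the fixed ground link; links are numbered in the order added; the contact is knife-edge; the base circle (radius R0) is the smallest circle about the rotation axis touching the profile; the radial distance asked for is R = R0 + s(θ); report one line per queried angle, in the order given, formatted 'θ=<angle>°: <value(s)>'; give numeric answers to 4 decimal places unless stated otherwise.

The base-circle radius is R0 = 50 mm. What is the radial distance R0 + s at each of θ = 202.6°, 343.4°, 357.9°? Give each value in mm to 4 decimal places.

seg 1 [0°–133.7°] cycloidal, h=23: full span → s += 23 → s = 23.0000
seg 2 [133.7°–218.8°] simple-harmonic, h=30: θ=202.6° here. β=68.9, B=85.1. 30/2·(1 − cos(π·0.8096)) = 27.3966 → s = 50.3966
seg 2 [133.7°–218.8°] simple-harmonic, h=30: full span → s += 30 → s = 53.0000
seg 3 [218.8°–290.7°] dwell: s stays 53.0000
seg 4 [290.7°–360°] simple-harmonic, h=-53: θ=343.4° here. β=52.7, B=69.3. -53/2·(1 − cos(π·0.7605)) = -45.8440 → s = 7.1560
seg 4 [290.7°–360°] simple-harmonic, h=-53: θ=357.9° here. β=67.2, B=69.3. -53/2·(1 − cos(π·0.9697)) = -52.8800 → s = 0.1200
θ=202.6°: R = R0 + s = 50 + 50.3966 = 100.3966
θ=343.4°: R = R0 + s = 50 + 7.1560 = 57.1560
θ=357.9°: R = R0 + s = 50 + 0.1200 = 50.1200

θ=202.6°: 100.3966
θ=343.4°: 57.1560
θ=357.9°: 50.1200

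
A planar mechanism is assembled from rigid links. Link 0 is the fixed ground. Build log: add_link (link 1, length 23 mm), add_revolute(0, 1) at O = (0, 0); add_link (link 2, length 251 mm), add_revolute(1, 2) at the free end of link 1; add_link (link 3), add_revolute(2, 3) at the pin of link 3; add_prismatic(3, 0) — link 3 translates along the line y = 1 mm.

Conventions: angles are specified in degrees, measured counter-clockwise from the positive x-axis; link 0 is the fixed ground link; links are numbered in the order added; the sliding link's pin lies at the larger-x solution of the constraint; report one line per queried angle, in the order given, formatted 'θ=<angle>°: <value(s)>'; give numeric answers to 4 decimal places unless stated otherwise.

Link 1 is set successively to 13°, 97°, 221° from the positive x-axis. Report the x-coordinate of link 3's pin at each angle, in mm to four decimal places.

geometry: r = 23 mm, L = 251 mm, e = 1 mm
θ=13°: crank pin P = (r cos θ, r sin θ) = (22.410511, 5.173874)
θ=13°: h = r sin θ − e = 5.173874 − 1 = 4.173874
θ=13°: x = r cos θ + √(L² − h²) = 22.410511 + 250.965294 = 273.375805
θ=97°: crank pin P = (r cos θ, r sin θ) = (-2.802995, 22.828561)
θ=97°: h = r sin θ − e = 22.828561 − 1 = 21.828561
θ=97°: x = r cos θ + √(L² − h²) = -2.802995 + 250.049023 = 247.246028
θ=221°: crank pin P = (r cos θ, r sin θ) = (-17.358320, -15.089358)
θ=221°: h = r sin θ − e = -15.089358 − 1 = -16.089358
θ=221°: x = r cos θ + √(L² − h²) = -17.358320 + 250.483797 = 233.125477

θ=13°: 273.3758
θ=97°: 247.2460
θ=221°: 233.1255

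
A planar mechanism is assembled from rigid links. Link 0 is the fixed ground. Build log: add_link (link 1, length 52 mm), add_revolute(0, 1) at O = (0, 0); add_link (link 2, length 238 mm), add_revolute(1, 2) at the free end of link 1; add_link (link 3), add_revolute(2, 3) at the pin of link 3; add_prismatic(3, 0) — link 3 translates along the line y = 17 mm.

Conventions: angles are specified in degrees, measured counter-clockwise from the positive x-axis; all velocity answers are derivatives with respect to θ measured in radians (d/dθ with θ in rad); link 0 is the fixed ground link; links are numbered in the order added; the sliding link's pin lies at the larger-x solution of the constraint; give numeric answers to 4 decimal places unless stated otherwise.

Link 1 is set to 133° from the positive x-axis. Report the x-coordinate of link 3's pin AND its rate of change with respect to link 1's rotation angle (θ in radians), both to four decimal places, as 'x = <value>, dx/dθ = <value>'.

geometry: r = 52 mm, L = 238 mm, e = 17 mm
crank pin P = (r cos θ, r sin θ) = (-35.463915, 38.030392)
h = r sin θ − e = 38.030392 − 17 = 21.030392
x = r cos θ + √(L² − h²) = -35.463915 + 237.069025 = 201.605110
dx/dθ = −r sin θ − h·r cos θ/√(L² − h²) (θ in radians; h = 21.030392) = -34.884389

x = 201.6051, dx/dθ = -34.8844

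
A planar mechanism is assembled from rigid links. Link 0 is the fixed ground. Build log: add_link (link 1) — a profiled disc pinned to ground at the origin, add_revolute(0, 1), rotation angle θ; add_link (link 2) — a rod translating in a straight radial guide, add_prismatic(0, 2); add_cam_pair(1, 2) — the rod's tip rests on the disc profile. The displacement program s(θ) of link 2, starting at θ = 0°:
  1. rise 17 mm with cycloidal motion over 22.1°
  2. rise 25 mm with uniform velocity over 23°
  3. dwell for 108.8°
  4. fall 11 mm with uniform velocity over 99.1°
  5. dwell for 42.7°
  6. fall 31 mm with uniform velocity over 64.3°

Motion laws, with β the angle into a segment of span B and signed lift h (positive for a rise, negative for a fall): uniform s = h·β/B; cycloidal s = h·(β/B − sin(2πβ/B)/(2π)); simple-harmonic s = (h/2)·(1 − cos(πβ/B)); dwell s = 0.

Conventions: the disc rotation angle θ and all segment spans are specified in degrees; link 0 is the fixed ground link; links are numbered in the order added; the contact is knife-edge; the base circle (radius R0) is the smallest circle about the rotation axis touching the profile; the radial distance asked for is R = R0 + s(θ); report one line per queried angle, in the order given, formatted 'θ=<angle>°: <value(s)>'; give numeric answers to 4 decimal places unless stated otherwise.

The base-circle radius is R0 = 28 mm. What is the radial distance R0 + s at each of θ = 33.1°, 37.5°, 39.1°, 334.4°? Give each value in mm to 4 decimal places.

seg 1 [0°–22.1°] cycloidal, h=17: full span → s += 17 → s = 17.0000
seg 2 [22.1°–45.1°] uniform, h=25: θ=33.1° here. β=11, B=23. 25·11/23 = 11.9565 → s = 28.9565
seg 2 [22.1°–45.1°] uniform, h=25: θ=37.5° here. β=15.4, B=23. 25·15.4/23 = 16.7391 → s = 33.7391
seg 2 [22.1°–45.1°] uniform, h=25: θ=39.1° here. β=17, B=23. 25·17/23 = 18.4783 → s = 35.4783
seg 2 [22.1°–45.1°] uniform, h=25: full span → s += 25 → s = 42.0000
seg 3 [45.1°–153.9°] dwell: s stays 42.0000
seg 4 [153.9°–253°] uniform, h=-11: full span → s += -11 → s = 31.0000
seg 5 [253°–295.7°] dwell: s stays 31.0000
seg 6 [295.7°–360°] uniform, h=-31: θ=334.4° here. β=38.7, B=64.3. -31·38.7/64.3 = -18.6579 → s = 12.3421
θ=33.1°: R = R0 + s = 28 + 28.9565 = 56.9565
θ=37.5°: R = R0 + s = 28 + 33.7391 = 61.7391
θ=39.1°: R = R0 + s = 28 + 35.4783 = 63.4783
θ=334.4°: R = R0 + s = 28 + 12.3421 = 40.3421

θ=33.1°: 56.9565
θ=37.5°: 61.7391
θ=39.1°: 63.4783
θ=334.4°: 40.3421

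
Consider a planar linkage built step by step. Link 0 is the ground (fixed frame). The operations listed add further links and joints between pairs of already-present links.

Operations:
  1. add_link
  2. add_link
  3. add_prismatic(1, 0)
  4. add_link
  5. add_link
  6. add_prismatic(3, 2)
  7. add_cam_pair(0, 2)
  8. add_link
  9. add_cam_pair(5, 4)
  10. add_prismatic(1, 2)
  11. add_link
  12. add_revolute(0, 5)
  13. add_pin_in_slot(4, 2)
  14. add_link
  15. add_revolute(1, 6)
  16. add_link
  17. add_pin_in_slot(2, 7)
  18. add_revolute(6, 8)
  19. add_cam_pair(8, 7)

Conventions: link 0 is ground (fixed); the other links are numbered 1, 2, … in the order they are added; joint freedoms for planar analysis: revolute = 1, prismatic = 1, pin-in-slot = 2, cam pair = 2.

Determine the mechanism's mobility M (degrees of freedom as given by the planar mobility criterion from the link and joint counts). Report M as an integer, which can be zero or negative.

ground; <1,0,0>
#1 <2,0,0>
#2 <3,0,0>
P:1↔0 J1 <3,1,0>
#3 <4,1,0>
#4 <5,1,0>
P:3↔2 J1 <5,2,0>
C:0↔2 J2 <5,2,1>
#5 <6,2,1>
C:5↔4 J2 <6,2,2>
P:1↔2 J1 <6,3,2>
#6 <7,3,2>
R:0↔5 J1 <7,4,2>
PS:4↔2 J2 <7,4,3>
#7 <8,4,3>
R:1↔6 J1 <8,5,3>
#8 <9,5,3>
PS:2↔7 J2 <9,5,4>
R:6↔8 J1 <9,6,4>
C:8↔7 J2 <9,6,5>
3×8 − 2×6 − 1×5 = 7

M = 7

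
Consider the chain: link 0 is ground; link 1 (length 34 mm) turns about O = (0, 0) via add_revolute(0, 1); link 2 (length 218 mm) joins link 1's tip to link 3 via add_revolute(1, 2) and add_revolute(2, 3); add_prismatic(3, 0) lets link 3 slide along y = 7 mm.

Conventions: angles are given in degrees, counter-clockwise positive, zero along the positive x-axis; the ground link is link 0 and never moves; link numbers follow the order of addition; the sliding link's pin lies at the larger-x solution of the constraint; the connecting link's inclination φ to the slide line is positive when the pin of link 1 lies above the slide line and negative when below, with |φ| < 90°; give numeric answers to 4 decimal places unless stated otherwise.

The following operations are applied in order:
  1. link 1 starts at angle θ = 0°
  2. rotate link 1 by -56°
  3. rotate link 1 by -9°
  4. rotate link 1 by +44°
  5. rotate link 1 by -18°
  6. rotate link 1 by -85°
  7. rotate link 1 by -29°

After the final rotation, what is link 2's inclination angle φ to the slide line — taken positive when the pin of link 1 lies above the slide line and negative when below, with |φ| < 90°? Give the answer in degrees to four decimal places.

geometry: r = 34 mm, L = 218 mm, e = 7 mm; θ starts at 0°
rotate link 1 by -56°: θ ← 0° -56° = -56°
rotate link 1 by -9°: θ ← -56° -9° = -65°
rotate link 1 by +44°: θ ← -65° +44° = -21°
rotate link 1 by -18°: θ ← -21° -18° = -39°
rotate link 1 by -85°: θ ← -39° -85° = -124°
rotate link 1 by -29°: θ ← -124° -29° = -153°
h = r sin θ − e = -15.435677 − 7 = -22.435677
sin φ = h / L = -22.435677 / 218 = -0.10291595
φ = arcsin(-0.10291595) = -5.907109°

-5.9071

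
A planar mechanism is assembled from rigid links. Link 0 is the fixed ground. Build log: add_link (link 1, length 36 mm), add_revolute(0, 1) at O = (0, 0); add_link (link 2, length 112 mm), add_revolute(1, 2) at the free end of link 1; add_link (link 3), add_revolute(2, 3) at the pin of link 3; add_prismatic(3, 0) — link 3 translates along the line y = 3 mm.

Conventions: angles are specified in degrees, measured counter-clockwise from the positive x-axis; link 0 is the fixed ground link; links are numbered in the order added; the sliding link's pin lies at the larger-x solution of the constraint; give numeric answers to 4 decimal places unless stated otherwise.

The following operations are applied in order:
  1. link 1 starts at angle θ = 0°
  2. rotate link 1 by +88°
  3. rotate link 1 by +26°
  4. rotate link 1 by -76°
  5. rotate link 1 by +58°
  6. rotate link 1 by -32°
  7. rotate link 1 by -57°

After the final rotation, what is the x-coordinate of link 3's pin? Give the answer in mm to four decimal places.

geometry: r = 36 mm, L = 112 mm, e = 3 mm; θ starts at 0°
rotate link 1 by +88°: θ ← 0° +88° = 88°
rotate link 1 by +26°: θ ← 88° +26° = 114°
rotate link 1 by -76°: θ ← 114° -76° = 38°
rotate link 1 by +58°: θ ← 38° +58° = 96°
rotate link 1 by -32°: θ ← 96° -32° = 64°
rotate link 1 by -57°: θ ← 64° -57° = 7°
crank pin P = (r cos θ, r sin θ) = (35.731661, 4.387296)
h = r sin θ − e = 4.387296 − 3 = 1.387296
x = r cos θ + √(L² − h²) = 35.731661 + 111.991408 = 147.723069

147.7231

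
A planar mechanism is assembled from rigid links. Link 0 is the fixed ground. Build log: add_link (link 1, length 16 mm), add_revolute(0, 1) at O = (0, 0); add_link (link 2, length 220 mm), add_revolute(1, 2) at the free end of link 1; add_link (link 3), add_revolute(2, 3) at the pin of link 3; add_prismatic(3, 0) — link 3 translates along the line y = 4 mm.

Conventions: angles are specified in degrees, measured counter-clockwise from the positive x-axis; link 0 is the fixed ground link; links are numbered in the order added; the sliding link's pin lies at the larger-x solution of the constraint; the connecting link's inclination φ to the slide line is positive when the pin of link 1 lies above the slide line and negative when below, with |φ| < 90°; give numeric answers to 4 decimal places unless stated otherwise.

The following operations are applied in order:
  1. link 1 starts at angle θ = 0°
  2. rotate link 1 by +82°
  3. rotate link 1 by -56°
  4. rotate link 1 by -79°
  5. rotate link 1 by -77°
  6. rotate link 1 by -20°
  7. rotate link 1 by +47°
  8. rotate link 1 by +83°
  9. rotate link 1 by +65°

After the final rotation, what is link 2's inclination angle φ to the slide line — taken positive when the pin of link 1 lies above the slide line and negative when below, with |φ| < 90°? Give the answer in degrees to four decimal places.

geometry: r = 16 mm, L = 220 mm, e = 4 mm; θ starts at 0°
rotate link 1 by +82°: θ ← 0° +82° = 82°
rotate link 1 by -56°: θ ← 82° -56° = 26°
rotate link 1 by -79°: θ ← 26° -79° = -53°
rotate link 1 by -77°: θ ← -53° -77° = -130°
rotate link 1 by -20°: θ ← -130° -20° = -150°
rotate link 1 by +47°: θ ← -150° +47° = -103°
rotate link 1 by +83°: θ ← -103° +83° = -20°
rotate link 1 by +65°: θ ← -20° +65° = 45°
h = r sin θ − e = 11.313708 − 4 = 7.313708
sin φ = h / L = 7.313708 / 220 = 0.03324413
φ = arcsin(0.03324413) = 1.905099°

1.9051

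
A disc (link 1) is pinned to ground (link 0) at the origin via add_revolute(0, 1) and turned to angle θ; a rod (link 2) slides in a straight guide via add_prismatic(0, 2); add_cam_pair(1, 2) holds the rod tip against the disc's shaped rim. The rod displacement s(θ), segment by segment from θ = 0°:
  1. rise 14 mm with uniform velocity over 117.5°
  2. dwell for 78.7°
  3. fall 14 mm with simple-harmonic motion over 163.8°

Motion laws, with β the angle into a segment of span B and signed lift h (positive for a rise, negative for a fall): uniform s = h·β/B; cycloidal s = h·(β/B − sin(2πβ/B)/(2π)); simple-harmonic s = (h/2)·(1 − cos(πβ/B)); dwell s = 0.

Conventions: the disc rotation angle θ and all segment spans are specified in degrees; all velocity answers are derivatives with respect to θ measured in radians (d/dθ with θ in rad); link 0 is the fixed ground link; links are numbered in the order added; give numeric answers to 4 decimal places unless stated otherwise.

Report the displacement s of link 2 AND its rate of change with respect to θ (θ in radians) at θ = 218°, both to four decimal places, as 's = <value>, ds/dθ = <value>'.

segment 1 (0° to 117.5°, uniform, h = 14) is passed completely: s = 0.0000 + (14) = 14.0000
segment 2 (117.5° to 196.2°, dwell): s unchanged at 14.0000
θ = 218° falls in segment 3 (196.2° to 360°, simple-harmonic, h = -14): β = 218 − 196.2 = 21.8°, B = 163.8°; Δs = -14/2·(1 − cos(π·0.1331)) = -0.6030; s = 14.0000 − 0.6030 = 13.3970
velocity in seg [196.2°–360°] (simple-harmonic), θ in radians: β = 21.8° = 0.3805 rad, B = 163.8° = 2.8588 rad; ds/dθ = (πh/(2B)) sin(πβ/B) = (π·(-14)/(2·2.8588)) sin(π·0.1331) = -3.123351 mm/rad

s = 13.3970, ds/dθ = -3.1234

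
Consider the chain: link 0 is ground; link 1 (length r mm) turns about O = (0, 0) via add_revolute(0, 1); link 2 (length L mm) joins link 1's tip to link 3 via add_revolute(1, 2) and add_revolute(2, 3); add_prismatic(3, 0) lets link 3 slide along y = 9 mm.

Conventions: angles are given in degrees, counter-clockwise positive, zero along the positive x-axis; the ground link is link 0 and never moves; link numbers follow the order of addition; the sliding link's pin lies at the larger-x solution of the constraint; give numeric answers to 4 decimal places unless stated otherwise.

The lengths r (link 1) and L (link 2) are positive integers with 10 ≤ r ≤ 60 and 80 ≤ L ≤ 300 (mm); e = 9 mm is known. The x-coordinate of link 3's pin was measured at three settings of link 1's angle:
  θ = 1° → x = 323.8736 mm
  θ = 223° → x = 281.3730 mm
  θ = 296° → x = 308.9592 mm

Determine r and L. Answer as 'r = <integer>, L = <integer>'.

constraint per measurement: (x − r cos θ)² + (r sin θ − e)² = L²
subtracting the θ₁ and θ₂ equations cancels the r² and L² terms:
r = (x₁² − x₂²) / (2[(x₁cos θ₁ + e sin θ₁) − (x₂cos θ₂ + e sin θ₂)]) = 24.0000 → r = 24
L² = (x₁ − r cos θ₁)² + (r sin θ₁ − e)² = 90000.0043 → L = 300.0000 → L = 300
check at θ₃=296°: x = 308.9592 (printed 308.9592) ✓

r = 24, L = 300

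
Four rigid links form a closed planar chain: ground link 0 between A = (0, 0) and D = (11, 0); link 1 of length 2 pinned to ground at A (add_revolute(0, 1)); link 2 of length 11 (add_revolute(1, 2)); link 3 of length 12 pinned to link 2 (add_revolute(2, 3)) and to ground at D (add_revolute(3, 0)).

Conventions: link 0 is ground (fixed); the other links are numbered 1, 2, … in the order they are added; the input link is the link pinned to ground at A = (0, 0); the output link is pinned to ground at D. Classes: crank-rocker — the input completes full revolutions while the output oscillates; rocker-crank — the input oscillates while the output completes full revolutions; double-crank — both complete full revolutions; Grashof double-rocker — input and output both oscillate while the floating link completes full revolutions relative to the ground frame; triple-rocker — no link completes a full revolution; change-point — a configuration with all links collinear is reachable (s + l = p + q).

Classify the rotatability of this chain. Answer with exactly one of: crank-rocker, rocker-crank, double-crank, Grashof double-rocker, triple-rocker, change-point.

lengths: ground=11, input=2, coupler=11, output=12
sorted: s=2 (shortest), l=12 (longest), p+q=22
s + l = 14 vs p + q = 22
s + l < p + q (Grashof) with shortest = input link → crank-rocker

crank-rocker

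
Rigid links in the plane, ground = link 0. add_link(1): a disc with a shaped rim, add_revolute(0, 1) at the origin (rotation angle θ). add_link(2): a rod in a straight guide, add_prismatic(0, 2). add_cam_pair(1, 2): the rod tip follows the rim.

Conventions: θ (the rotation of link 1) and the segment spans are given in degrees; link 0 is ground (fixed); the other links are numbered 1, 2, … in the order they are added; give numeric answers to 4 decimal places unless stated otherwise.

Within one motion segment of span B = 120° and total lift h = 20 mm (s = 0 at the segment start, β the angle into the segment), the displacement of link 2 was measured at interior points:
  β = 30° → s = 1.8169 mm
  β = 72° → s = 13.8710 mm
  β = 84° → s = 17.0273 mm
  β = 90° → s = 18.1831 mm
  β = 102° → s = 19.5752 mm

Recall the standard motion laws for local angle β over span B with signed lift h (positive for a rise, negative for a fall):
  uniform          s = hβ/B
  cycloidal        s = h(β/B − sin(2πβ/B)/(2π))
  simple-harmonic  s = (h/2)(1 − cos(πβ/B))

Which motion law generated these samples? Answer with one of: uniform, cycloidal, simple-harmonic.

candidates at β/B = r: uniform s = h·r (linear in β); cycloidal s = h·(r − sin(2πr)/(2π)); simple-harmonic s = (h/2)(1 − cos(πr))
β=30°: printed 1.8169 | uniform 5.0000, cycloidal 1.8169, simple-harmonic 2.9289
β=72°: printed 13.8710 | uniform 12.0000, cycloidal 13.8710, simple-harmonic 13.0902
β=84°: printed 17.0273 | uniform 14.0000, cycloidal 17.0273, simple-harmonic 15.8779
β=90°: printed 18.1831 | uniform 15.0000, cycloidal 18.1831, simple-harmonic 17.0711
β=102°: printed 19.5752 | uniform 17.0000, cycloidal 19.5752, simple-harmonic 18.9101
only one law matches every sample → cycloidal

cycloidal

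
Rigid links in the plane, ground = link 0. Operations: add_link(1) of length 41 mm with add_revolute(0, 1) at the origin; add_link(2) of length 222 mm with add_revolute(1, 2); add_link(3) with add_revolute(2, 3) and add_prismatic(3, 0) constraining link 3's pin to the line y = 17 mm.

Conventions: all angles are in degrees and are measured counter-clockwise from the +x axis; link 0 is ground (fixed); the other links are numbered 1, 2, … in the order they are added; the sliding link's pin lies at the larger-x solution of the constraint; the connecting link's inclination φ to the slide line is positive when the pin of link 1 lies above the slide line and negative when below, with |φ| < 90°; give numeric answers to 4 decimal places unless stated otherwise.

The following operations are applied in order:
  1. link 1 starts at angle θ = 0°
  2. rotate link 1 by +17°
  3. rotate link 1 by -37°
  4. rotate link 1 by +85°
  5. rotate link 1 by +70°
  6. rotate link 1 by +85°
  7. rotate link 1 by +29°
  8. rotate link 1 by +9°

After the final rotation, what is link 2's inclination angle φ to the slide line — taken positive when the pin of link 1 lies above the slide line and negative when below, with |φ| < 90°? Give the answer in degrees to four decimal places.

geometry: r = 41 mm, L = 222 mm, e = 17 mm; θ starts at 0°
rotate link 1 by +17°: θ ← 0° +17° = 17°
rotate link 1 by -37°: θ ← 17° -37° = -20°
rotate link 1 by +85°: θ ← -20° +85° = 65°
rotate link 1 by +70°: θ ← 65° +70° = 135°
rotate link 1 by +85°: θ ← 135° +85° = 220°
rotate link 1 by +29°: θ ← 220° +29° = 249°
rotate link 1 by +9°: θ ← 249° +9° = 258°
h = r sin θ − e = -40.104052 − 17 = -57.104052
sin φ = h / L = -57.104052 / 222 = -0.25722546
φ = arcsin(-0.25722546) = -14.905494°

-14.9055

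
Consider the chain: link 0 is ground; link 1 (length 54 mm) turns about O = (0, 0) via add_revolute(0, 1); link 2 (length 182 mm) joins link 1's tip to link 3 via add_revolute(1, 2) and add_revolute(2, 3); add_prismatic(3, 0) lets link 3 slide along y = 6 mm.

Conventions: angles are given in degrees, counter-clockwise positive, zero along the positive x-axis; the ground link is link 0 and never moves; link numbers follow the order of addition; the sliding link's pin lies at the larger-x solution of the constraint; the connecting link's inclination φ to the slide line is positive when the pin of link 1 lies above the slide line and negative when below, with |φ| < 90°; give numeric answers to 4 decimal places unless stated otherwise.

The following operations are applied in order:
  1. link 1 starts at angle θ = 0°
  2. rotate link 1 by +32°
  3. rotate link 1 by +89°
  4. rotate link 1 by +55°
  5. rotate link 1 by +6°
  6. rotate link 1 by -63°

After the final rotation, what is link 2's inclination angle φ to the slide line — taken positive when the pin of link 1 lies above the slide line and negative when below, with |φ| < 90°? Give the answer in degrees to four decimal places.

geometry: r = 54 mm, L = 182 mm, e = 6 mm; θ starts at 0°
rotate link 1 by +32°: θ ← 0° +32° = 32°
rotate link 1 by +89°: θ ← 32° +89° = 121°
rotate link 1 by +55°: θ ← 121° +55° = 176°
rotate link 1 by +6°: θ ← 176° +6° = 182°
rotate link 1 by -63°: θ ← 182° -63° = 119°
h = r sin θ − e = 47.229464 − 6 = 41.229464
sin φ = h / L = 41.229464 / 182 = 0.22653552
φ = arcsin(0.22653552) = 13.093189°

13.0932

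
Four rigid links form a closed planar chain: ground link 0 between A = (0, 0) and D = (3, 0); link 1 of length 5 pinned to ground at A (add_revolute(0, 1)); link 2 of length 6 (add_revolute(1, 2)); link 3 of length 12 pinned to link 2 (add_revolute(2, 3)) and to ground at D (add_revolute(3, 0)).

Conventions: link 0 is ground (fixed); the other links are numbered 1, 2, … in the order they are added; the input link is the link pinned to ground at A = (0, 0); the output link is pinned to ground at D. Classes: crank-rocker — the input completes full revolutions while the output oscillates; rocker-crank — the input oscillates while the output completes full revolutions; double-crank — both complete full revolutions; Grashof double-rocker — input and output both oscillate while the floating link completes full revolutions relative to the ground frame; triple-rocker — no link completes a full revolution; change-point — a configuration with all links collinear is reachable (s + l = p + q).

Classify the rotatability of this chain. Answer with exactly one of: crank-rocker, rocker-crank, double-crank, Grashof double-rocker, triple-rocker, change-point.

lengths: ground=3, input=5, coupler=6, output=12
sorted: s=3 (shortest), l=12 (longest), p+q=11
s + l = 15 vs p + q = 11
s + l > p + q → non-Grashof → no link fully rotates → triple-rocker

triple-rocker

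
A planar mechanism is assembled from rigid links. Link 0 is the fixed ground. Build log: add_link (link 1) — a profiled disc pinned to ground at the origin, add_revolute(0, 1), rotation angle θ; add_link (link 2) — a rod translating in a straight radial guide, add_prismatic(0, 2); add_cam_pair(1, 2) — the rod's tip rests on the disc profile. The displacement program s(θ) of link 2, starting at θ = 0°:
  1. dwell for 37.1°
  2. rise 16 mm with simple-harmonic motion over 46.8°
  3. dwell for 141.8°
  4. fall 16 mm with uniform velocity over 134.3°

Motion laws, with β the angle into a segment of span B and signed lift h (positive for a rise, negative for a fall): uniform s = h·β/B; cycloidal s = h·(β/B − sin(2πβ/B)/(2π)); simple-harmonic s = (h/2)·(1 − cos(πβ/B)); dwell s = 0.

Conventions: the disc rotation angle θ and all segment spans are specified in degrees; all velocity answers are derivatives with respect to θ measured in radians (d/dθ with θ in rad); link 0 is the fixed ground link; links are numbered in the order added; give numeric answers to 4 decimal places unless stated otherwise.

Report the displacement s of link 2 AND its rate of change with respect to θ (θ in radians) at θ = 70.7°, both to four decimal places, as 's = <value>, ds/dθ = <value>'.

seg 1 [0°–37.1°] dwell: s stays 0.0000
seg 2 [37.1°–83.9°] simple-harmonic, h=16: θ=70.7° here. β=33.6, B=46.8. 16/2·(1 − cos(π·0.7179)) = 13.0596 → s = 13.0596
velocity in seg [37.1°–83.9°] (simple-harmonic), θ in radians: β = 33.6° = 0.5864 rad, B = 46.8° = 0.8168 rad; ds/dθ = (πh/(2B)) sin(πβ/B) = (π·16/(2·0.8168)) sin(π·0.7179) = 23.833999 mm/rad

s = 13.0596, ds/dθ = 23.8340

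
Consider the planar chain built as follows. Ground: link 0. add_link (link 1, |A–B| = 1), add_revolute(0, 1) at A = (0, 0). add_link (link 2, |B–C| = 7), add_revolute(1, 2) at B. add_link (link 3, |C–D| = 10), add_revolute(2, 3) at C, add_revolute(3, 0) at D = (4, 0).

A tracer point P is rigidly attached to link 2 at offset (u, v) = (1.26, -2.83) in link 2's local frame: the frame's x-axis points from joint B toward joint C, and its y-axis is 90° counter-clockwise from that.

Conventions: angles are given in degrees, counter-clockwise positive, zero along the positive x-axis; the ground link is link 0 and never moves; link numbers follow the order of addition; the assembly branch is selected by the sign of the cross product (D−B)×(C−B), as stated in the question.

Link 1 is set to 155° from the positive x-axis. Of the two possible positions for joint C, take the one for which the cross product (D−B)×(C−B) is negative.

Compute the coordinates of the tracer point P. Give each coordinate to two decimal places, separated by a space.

A=(0,0), D=(4.00,0)
B = A + 1.00·(cos155°, sin155°) = (-0.9063, 0.4226)
|BD| = 4.9245
circle(B,7.00) ∩ circle(D,10.00): a=-2.7160, h=6.4516
  candidates: C₊=(-3.0586,7.0835) cross=31.771; C₋=(-4.1659,-5.7721) cross=-31.771
  branch - wants cross < 0 → take C=(-4.1659,-5.7721) (cross=-31.771)
ex = (C−B)/|BC| = (-0.4657,-0.8850); ey = (0.8850,-0.4657)
P = B + 1.26·ex + -2.83·ey = (-3.9975,0.6254)

-4.00 0.63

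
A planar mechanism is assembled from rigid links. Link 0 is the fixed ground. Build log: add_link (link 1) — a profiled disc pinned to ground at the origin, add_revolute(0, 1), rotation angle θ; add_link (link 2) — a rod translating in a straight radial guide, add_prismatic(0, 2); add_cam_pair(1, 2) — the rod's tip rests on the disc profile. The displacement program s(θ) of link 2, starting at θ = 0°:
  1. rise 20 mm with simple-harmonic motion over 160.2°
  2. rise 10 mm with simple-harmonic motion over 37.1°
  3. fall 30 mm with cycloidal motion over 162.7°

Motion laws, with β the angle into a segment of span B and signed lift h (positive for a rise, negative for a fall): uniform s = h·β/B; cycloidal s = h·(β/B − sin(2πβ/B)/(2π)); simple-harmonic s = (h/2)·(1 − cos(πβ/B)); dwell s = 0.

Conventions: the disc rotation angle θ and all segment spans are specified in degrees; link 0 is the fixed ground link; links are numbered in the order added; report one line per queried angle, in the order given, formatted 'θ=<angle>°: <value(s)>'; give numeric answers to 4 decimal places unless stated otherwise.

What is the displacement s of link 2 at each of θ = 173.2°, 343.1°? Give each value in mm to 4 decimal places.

seg 1 [0°–160.2°] simple-harmonic, h=20: full span → s += 20 → s = 20.0000
seg 2 [160.2°–197.3°] simple-harmonic, h=10: θ=173.2° here. β=13, B=37.1. 10/2·(1 − cos(π·0.3504)) = 2.7357 → s = 22.7357
seg 2 [160.2°–197.3°] simple-harmonic, h=10: full span → s += 10 → s = 30.0000
seg 3 [197.3°–360°] cycloidal, h=-30: θ=343.1° here. β=145.8, B=162.7. -30·(0.8961 − sin(2π·0.8961)/(2π)) = -29.7834 → s = 0.2166

θ=173.2°: 22.7357
θ=343.1°: 0.2166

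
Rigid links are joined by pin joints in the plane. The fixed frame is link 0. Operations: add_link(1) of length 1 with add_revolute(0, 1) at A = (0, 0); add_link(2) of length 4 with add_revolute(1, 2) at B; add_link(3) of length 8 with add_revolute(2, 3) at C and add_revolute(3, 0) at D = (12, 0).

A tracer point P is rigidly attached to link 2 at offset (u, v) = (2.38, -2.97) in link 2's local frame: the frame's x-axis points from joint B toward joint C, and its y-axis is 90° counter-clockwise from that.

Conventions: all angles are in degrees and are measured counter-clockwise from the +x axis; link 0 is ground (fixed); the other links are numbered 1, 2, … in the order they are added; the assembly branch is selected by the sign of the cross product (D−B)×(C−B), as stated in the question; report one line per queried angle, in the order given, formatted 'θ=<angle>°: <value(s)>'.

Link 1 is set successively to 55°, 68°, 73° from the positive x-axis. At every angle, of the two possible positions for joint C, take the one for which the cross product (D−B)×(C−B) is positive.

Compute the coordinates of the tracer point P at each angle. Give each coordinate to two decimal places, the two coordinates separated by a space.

A=(0,0), D=(12.00,0)
θ=55°: B = A + 1.00·(cos55°, sin55°) = (0.5736, 0.8192)
θ=55°: |BD| = 11.4557
θ=55°: circle(B,4.00) ∩ circle(D,8.00): a=3.6329, h=1.6740
θ=55°:   candidates: C₊=(4.3168,2.2291) cross=19.177; C₋=(4.0774,-1.1104) cross=-19.177
θ=55°:   branch + wants cross > 0 → take C=(4.3168,2.2291) (cross=19.177)
θ=55°: ex = (C−B)/|BC| = (0.9358,0.3525); ey = (-0.3525,0.9358)
θ=55°: P = B + 2.38·ex + -2.97·ey = (3.8477,-1.1213)
θ=68°: B = A + 1.00·(cos68°, sin68°) = (0.3746, 0.9272)
θ=68°: |BD| = 11.6623
θ=68°: circle(B,4.00) ∩ circle(D,8.00): a=3.7732, h=1.3276
θ=68°:   candidates: C₊=(4.2415,1.9506) cross=15.483; C₋=(4.0304,-0.6962) cross=-15.483
θ=68°:   branch + wants cross > 0 → take C=(4.2415,1.9506) (cross=15.483)
θ=68°: ex = (C−B)/|BC| = (0.9667,0.2559); ey = (-0.2559,0.9667)
θ=68°: P = B + 2.38·ex + -2.97·ey = (3.4353,-1.3350)
θ=73°: B = A + 1.00·(cos73°, sin73°) = (0.2924, 0.9563)
θ=73°: |BD| = 11.7466
θ=73°: circle(B,4.00) ∩ circle(D,8.00): a=3.8302, h=1.1532
θ=73°:   candidates: C₊=(4.2037,1.7938) cross=13.546; C₋=(4.0159,-0.5049) cross=-13.546
θ=73°:   branch + wants cross > 0 → take C=(4.2037,1.7938) (cross=13.546)
θ=73°: ex = (C−B)/|BC| = (0.9778,0.2094); ey = (-0.2094,0.9778)
θ=73°: P = B + 2.38·ex + -2.97·ey = (3.2415,-1.4495)

θ=55°: 3.85 -1.12
θ=68°: 3.44 -1.33
θ=73°: 3.24 -1.45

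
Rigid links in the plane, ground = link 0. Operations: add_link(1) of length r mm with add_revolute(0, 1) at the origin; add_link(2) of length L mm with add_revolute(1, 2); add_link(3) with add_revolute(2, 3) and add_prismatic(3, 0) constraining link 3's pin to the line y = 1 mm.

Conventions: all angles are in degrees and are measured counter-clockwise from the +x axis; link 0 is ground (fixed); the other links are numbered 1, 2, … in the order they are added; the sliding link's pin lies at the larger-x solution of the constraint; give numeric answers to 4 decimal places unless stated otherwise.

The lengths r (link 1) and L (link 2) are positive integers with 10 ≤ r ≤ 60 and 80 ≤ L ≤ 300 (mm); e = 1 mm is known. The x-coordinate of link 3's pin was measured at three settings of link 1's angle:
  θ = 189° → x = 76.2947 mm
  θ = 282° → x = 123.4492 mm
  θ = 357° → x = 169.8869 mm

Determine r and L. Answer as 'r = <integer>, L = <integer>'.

constraint per measurement: (x − r cos θ)² + (r sin θ − e)² = L²
subtracting the θ₁ and θ₂ equations cancels the r² and L² terms:
r = (x₁² − x₂²) / (2[(x₁cos θ₁ + e sin θ₁) − (x₂cos θ₂ + e sin θ₂)]) = 47.0000 → r = 47
L² = (x₁ − r cos θ₁)² + (r sin θ₁ − e)² = 15128.9923 → L = 123.0000 → L = 123
check at θ₃=357°: x = 169.8869 (printed 169.8869) ✓

r = 47, L = 123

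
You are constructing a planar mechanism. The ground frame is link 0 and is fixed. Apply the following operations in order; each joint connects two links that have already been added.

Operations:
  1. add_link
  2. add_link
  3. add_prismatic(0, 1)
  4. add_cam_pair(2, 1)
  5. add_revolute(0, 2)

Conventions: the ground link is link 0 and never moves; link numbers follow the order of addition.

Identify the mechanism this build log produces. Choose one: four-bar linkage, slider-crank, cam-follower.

links: 3 (incl. ground); joints: 1 revolute, 1 prismatic, 1 higher (cam) pair, forming one closed loop
3 links, revolute + prismatic + higher pair in one loop → cam-follower

cam-follower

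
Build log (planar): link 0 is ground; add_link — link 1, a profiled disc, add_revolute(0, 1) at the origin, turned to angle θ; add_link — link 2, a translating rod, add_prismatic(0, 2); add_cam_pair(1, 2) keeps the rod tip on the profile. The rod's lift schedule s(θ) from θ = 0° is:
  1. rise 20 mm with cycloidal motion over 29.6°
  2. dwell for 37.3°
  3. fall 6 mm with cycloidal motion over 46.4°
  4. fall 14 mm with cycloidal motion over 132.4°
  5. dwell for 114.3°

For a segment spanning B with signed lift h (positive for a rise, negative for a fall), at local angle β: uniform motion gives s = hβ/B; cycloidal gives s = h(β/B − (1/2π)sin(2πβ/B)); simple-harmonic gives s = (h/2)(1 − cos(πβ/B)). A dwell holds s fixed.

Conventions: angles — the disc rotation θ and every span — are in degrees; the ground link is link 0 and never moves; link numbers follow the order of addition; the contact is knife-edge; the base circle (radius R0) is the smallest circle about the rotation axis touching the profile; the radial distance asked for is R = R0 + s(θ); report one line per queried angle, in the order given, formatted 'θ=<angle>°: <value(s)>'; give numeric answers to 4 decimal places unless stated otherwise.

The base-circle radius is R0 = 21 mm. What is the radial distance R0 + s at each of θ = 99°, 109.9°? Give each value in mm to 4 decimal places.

seg 1 [0°–29.6°] cycloidal, h=20: full span → s += 20 → s = 20.0000
seg 2 [29.6°–66.9°] dwell: s stays 20.0000
seg 3 [66.9°–113.3°] cycloidal, h=-6: θ=99° here. β=32.1, B=46.4. -6·(0.6918 − sin(2π·0.6918)/(2π)) = -5.0427 → s = 14.9573
seg 3 [66.9°–113.3°] cycloidal, h=-6: θ=109.9° here. β=43, B=46.4. -6·(0.9267 − sin(2π·0.9267)/(2π)) = -5.9846 → s = 14.0154
θ=99°: R = R0 + s = 21 + 14.9573 = 35.9573
θ=109.9°: R = R0 + s = 21 + 14.0154 = 35.0154

θ=99°: 35.9573
θ=109.9°: 35.0154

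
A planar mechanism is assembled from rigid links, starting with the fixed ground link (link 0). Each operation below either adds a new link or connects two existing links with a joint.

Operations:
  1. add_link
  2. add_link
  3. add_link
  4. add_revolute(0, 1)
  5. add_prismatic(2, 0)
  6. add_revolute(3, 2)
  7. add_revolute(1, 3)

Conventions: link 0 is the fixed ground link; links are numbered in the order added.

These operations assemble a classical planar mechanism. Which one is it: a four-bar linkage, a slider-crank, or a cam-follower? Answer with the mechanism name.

links: 4 (incl. ground); joints: 3 revolute, 1 prismatic, 0 higher (cam) pair, forming one closed loop
4 links, 3 revolutes + 1 prismatic in one loop → slider-crank

slider-crank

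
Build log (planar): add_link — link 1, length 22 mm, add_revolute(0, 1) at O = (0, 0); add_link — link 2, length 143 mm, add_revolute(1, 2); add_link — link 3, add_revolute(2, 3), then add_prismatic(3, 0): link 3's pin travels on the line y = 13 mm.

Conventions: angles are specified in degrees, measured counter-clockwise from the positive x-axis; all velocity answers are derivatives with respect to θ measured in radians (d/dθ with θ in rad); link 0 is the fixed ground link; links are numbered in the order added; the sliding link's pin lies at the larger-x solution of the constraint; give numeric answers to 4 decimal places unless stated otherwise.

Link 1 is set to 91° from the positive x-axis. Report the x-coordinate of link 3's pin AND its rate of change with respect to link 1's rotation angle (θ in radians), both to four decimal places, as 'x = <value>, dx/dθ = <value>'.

geometry: r = 22 mm, L = 143 mm, e = 13 mm
crank pin P = (r cos θ, r sin θ) = (-0.383953, 21.996649)
h = r sin θ − e = 21.996649 − 13 = 8.996649
x = r cos θ + √(L² − h²) = -0.383953 + 142.716713 = 142.332761
dx/dθ = −r sin θ − h·r cos θ/√(L² − h²) (θ in radians; h = 8.996649) = -21.972445

x = 142.3328, dx/dθ = -21.9724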